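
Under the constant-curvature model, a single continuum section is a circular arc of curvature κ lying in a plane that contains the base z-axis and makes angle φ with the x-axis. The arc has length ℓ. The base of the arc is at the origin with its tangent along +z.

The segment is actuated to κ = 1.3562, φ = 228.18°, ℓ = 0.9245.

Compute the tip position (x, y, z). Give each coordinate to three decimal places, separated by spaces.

θ = κ·ℓ = 1.3562 × 0.9245 = 1.25381 rad
ρ = (1 − cos θ)/κ = (1 − 0.31171)/1.3562 = 0.50752
z = sin θ / κ = 0.95018/1.3562 = 0.70062
x = ρ cos φ = 0.50752 × cos(228.18°) = -0.33841
y = ρ sin φ = 0.50752 × sin(228.18°) = -0.37822

-0.338 -0.378 0.701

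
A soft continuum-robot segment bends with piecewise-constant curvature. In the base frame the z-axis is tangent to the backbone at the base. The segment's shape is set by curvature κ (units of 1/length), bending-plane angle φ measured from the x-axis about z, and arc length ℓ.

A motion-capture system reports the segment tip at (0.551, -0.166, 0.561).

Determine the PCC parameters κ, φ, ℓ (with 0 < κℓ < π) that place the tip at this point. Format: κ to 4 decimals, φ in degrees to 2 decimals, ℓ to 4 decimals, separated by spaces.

1.7820 343.23 0.8958

ρ = √(x²+y²) = √(0.551² + -0.166²) = 0.57546
φ = atan2(y, x) mod 360° = atan2(-0.166, 0.551) = 343.2340°
|p|² = ρ² + z² = 0.57546² + 0.561² = 0.64588
κ = 2ρ / |p|² = 2×0.57546 / 0.64588 = 1.78195
θ = 2·atan2(ρ, z) = 2·atan2(0.57546, 0.561) = 1.59625 rad
ℓ = θ/κ = 1.59625/1.78195 = 0.89578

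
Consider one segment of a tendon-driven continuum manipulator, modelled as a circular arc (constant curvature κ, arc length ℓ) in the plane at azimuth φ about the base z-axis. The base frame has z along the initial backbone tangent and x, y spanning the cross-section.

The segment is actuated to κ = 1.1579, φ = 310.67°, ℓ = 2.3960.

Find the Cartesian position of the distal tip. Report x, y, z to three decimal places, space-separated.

1.088 -1.266 0.310

θ = κ·ℓ = 1.1579 × 2.3960 = 2.77433 rad
ρ = (1 − cos θ)/κ = (1 − -0.93331)/1.1579 = 1.66967
z = sin θ / κ = 0.35906/1.1579 = 0.31010
x = ρ cos φ = 1.66967 × cos(310.67°) = 1.08813
y = ρ sin φ = 1.66967 × sin(310.67°) = -1.26641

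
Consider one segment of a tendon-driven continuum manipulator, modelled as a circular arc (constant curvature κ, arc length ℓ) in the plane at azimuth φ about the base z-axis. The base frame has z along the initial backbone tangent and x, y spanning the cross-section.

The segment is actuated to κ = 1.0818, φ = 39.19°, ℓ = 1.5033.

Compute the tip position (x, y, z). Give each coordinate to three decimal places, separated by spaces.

0.756 0.616 0.923

θ = κ·ℓ = 1.0818 × 1.5033 = 1.62627 rad
ρ = (1 − cos θ)/κ = (1 − -0.05545)/1.0818 = 0.97564
z = sin θ / κ = 0.99846/1.0818 = 0.92296
x = ρ cos φ = 0.97564 × cos(39.19°) = 0.75617
y = ρ sin φ = 0.97564 × sin(39.19°) = 0.61650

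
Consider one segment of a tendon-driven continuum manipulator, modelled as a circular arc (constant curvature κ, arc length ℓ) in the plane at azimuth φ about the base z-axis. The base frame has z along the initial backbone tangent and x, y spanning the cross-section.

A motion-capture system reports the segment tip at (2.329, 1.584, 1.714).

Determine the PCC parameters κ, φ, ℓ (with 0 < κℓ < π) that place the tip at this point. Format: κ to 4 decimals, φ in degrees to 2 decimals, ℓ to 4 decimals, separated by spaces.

ρ = √(x²+y²) = √(2.329² + 1.584²) = 2.81661
φ = atan2(y, x) mod 360° = atan2(1.584, 2.329) = 34.2204°
|p|² = ρ² + z² = 2.81661² + 1.714² = 10.87109
κ = 2ρ / |p|² = 2×2.81661 / 10.87109 = 0.51818
θ = 2·atan2(ρ, z) = 2·atan2(2.81661, 1.714) = 2.04825 rad
ℓ = θ/κ = 2.04825/0.51818 = 3.95275

0.5182 34.22 3.9528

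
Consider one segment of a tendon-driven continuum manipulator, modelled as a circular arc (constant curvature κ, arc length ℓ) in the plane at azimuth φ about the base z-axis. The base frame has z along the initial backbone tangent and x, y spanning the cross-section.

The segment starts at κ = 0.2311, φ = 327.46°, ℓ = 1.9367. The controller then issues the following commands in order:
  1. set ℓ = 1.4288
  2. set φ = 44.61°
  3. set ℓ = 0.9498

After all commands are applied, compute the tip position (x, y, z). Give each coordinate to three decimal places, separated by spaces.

initial: κ=0.2311, φ=327.46°, ℓ=1.9367
cmd 1: set ℓ=1.4288 → (κ,φ,ℓ)=(0.2311,327.46°,1.4288) → tip=(0.1971,-0.1257,1.4030)
cmd 2: set φ=44.61° → (κ,φ,ℓ)=(0.2311,44.61°,1.4288) → tip=(0.1664,0.1642,1.4030)
cmd 3: set ℓ=0.9498 → (κ,φ,ℓ)=(0.2311,44.61°,0.9498) → tip=(0.0739,0.0729,0.9422)

0.074 0.073 0.942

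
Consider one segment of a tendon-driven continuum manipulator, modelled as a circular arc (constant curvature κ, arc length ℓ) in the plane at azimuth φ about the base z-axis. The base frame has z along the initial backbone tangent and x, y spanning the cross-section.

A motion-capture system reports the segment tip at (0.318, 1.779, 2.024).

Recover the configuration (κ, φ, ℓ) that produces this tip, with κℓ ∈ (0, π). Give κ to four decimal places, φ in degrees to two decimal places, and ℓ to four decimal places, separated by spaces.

ρ = √(x²+y²) = √(0.318² + 1.779²) = 1.80720
φ = atan2(y, x) mod 360° = atan2(1.779, 0.318) = 79.8653°
|p|² = ρ² + z² = 1.80720² + 2.024² = 7.36254
κ = 2ρ / |p|² = 2×1.80720 / 7.36254 = 0.49092
θ = 2·atan2(ρ, z) = 2·atan2(1.80720, 2.024) = 1.45774 rad
ℓ = θ/κ = 1.45774/0.49092 = 2.96942

0.4909 79.87 2.9694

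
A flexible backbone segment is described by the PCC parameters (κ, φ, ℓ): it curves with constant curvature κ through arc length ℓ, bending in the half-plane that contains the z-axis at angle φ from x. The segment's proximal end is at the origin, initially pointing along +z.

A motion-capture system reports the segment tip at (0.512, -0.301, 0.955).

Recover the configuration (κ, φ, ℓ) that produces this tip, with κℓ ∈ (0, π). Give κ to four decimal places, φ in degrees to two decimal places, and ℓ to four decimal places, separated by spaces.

0.9392 329.55 1.1848

ρ = √(x²+y²) = √(0.512² + -0.301²) = 0.59392
φ = atan2(y, x) mod 360° = atan2(-0.301, 0.512) = 329.5491°
|p|² = ρ² + z² = 0.59392² + 0.955² = 1.26477
κ = 2ρ / |p|² = 2×0.59392 / 1.26477 = 0.93918
θ = 2·atan2(ρ, z) = 2·atan2(0.59392, 0.955) = 1.11275 rad
ℓ = θ/κ = 1.11275/0.93918 = 1.18481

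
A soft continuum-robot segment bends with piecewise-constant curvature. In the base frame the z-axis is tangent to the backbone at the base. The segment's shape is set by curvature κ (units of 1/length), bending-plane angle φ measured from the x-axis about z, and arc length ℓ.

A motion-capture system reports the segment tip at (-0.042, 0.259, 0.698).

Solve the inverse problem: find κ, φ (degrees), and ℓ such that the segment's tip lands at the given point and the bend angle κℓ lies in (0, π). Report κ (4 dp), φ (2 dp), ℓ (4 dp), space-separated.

ρ = √(x²+y²) = √(-0.042² + 0.259²) = 0.26238
φ = atan2(y, x) mod 360° = atan2(0.259, -0.042) = 99.2110°
|p|² = ρ² + z² = 0.26238² + 0.698² = 0.55605
κ = 2ρ / |p|² = 2×0.26238 / 0.55605 = 0.94374
θ = 2·atan2(ρ, z) = 2·atan2(0.26238, 0.698) = 0.71913 rad
ℓ = θ/κ = 0.71913/0.94374 = 0.76200

0.9437 99.21 0.7620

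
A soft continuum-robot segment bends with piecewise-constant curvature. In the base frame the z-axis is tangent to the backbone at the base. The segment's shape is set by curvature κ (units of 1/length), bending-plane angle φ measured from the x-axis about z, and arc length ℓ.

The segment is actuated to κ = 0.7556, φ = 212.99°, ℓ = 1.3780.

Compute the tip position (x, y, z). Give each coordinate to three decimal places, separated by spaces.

θ = κ·ℓ = 0.7556 × 1.3780 = 1.04122 rad
ρ = (1 − cos θ)/κ = (1 − 0.50517)/0.7556 = 0.65488
z = sin θ / κ = 0.86302/0.7556 = 1.14216
x = ρ cos φ = 0.65488 × cos(212.99°) = -0.54929
y = ρ sin φ = 0.65488 × sin(212.99°) = -0.35658

-0.549 -0.357 1.142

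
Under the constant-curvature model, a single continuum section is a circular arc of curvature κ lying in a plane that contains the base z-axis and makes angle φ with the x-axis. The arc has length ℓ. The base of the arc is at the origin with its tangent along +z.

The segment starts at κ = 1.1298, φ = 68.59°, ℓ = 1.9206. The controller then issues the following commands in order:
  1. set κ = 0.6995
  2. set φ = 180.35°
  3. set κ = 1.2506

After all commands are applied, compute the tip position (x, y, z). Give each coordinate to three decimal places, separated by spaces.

-1.390 -0.008 0.539

initial: κ=1.1298, φ=68.59°, ℓ=1.9206
cmd 1: set κ=0.6995 → (κ,φ,ℓ)=(0.6995,68.59°,1.9206) → tip=(0.4042,1.0310,1.3928)
cmd 2: set φ=180.35° → (κ,φ,ℓ)=(0.6995,180.35°,1.9206) → tip=(-1.1074,-0.0068,1.3928)
cmd 3: set κ=1.2506 → (κ,φ,ℓ)=(1.2506,180.35°,1.9206) → tip=(-1.3902,-0.0085,0.5390)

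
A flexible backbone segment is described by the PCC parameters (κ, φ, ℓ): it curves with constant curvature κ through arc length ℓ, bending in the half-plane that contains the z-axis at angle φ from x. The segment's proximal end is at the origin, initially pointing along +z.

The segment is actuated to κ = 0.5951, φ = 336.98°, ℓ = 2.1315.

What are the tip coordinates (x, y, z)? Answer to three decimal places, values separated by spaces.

θ = κ·ℓ = 0.5951 × 2.1315 = 1.26846 rad
ρ = (1 − cos θ)/κ = (1 − 0.29776)/0.5951 = 1.18004
z = sin θ / κ = 0.95464/0.5951 = 1.60417
x = ρ cos φ = 1.18004 × cos(336.98°) = 1.08608
y = ρ sin φ = 1.18004 × sin(336.98°) = -0.46146

1.086 -0.461 1.604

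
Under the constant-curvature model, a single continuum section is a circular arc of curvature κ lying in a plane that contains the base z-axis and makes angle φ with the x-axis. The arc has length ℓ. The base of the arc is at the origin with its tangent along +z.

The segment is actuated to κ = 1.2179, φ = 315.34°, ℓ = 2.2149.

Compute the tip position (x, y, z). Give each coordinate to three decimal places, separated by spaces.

1.111 -1.098 0.353

θ = κ·ℓ = 1.2179 × 2.2149 = 2.69753 rad
ρ = (1 − cos θ)/κ = (1 − -0.90301)/1.2179 = 1.56254
z = sin θ / κ = 0.42961/1.2179 = 0.35275
x = ρ cos φ = 1.56254 × cos(315.34°) = 1.11142
y = ρ sin φ = 1.56254 × sin(315.34°) = -1.09830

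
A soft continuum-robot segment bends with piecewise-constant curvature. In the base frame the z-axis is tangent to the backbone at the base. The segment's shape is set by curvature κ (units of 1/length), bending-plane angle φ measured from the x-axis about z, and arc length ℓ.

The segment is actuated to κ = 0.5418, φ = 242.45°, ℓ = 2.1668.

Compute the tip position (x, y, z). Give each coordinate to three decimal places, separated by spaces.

θ = κ·ℓ = 0.5418 × 2.1668 = 1.17397 rad
ρ = (1 − cos θ)/κ = (1 − 0.38649)/0.5418 = 1.13235
z = sin θ / κ = 0.92229/0.5418 = 1.70228
x = ρ cos φ = 1.13235 × cos(242.45°) = -0.52374
y = ρ sin φ = 1.13235 × sin(242.45°) = -1.00395

-0.524 -1.004 1.702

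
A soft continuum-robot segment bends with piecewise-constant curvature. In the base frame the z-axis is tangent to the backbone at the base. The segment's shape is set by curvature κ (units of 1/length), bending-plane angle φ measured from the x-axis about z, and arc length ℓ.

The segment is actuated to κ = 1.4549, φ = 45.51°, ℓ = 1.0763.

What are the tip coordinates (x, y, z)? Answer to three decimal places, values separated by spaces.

θ = κ·ℓ = 1.4549 × 1.0763 = 1.56591 rad
ρ = (1 − cos θ)/κ = (1 − 0.00489)/1.4549 = 0.68397
z = sin θ / κ = 0.99999/1.4549 = 0.68732
x = ρ cos φ = 0.68397 × cos(45.51°) = 0.47932
y = ρ sin φ = 0.68397 × sin(45.51°) = 0.48793

0.479 0.488 0.687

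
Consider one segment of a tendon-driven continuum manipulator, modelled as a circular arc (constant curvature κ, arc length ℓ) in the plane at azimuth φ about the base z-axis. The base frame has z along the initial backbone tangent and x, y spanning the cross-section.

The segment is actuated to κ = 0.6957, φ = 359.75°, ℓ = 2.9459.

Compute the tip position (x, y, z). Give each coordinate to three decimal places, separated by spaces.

θ = κ·ℓ = 0.6957 × 2.9459 = 2.04946 rad
ρ = (1 − cos θ)/κ = (1 − -0.46060)/0.6957 = 2.09946
z = sin θ / κ = 0.88761/0.6957 = 1.27585
x = ρ cos φ = 2.09946 × cos(359.75°) = 2.09944
y = ρ sin φ = 2.09946 × sin(359.75°) = -0.00916

2.099 -0.009 1.276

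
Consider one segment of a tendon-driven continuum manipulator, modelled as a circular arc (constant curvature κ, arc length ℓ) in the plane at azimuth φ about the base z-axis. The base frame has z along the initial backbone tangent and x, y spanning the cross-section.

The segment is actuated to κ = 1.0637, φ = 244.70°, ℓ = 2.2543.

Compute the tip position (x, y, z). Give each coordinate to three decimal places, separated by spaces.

-0.697 -1.475 0.636

θ = κ·ℓ = 1.0637 × 2.2543 = 2.39790 rad
ρ = (1 − cos θ)/κ = (1 − -0.73597)/1.0637 = 1.63201
z = sin θ / κ = 0.67701/1.0637 = 0.63647
x = ρ cos φ = 1.63201 × cos(244.70°) = -0.69745
y = ρ sin φ = 1.63201 × sin(244.70°) = -1.47548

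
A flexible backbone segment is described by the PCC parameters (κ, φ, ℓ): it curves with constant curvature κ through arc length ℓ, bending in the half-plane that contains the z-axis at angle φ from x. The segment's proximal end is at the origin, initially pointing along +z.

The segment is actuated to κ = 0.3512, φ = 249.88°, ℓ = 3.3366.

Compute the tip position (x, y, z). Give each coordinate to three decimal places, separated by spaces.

θ = κ·ℓ = 0.3512 × 3.3366 = 1.17181 rad
ρ = (1 − cos θ)/κ = (1 − 0.38848)/0.3512 = 1.74123
z = sin θ / κ = 0.92146/0.3512 = 2.62374
x = ρ cos φ = 1.74123 × cos(249.88°) = -0.59896
y = ρ sin φ = 1.74123 × sin(249.88°) = -1.63497

-0.599 -1.635 2.624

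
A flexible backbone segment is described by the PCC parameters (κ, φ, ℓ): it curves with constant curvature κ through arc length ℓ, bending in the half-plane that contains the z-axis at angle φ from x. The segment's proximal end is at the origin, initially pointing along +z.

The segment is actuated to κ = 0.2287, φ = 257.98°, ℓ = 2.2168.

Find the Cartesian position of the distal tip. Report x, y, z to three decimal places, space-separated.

θ = κ·ℓ = 0.2287 × 2.2168 = 0.50698 rad
ρ = (1 − cos θ)/κ = (1 − 0.87421)/0.2287 = 0.55001
z = sin θ / κ = 0.48554/0.2287 = 2.12305
x = ρ cos φ = 0.55001 × cos(257.98°) = -0.11454
y = ρ sin φ = 0.55001 × sin(257.98°) = -0.53795

-0.115 -0.538 2.123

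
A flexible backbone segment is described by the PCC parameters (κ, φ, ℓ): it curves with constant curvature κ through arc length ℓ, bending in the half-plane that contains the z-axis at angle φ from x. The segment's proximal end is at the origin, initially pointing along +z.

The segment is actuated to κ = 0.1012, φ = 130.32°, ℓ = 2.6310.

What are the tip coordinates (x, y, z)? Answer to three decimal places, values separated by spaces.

θ = κ·ℓ = 0.1012 × 2.6310 = 0.26626 rad
ρ = (1 − cos θ)/κ = (1 − 0.96476)/0.1012 = 0.34820
z = sin θ / κ = 0.26312/0.1012 = 2.60002
x = ρ cos φ = 0.34820 × cos(130.32°) = -0.22530
y = ρ sin φ = 0.34820 × sin(130.32°) = 0.26548

-0.225 0.265 2.600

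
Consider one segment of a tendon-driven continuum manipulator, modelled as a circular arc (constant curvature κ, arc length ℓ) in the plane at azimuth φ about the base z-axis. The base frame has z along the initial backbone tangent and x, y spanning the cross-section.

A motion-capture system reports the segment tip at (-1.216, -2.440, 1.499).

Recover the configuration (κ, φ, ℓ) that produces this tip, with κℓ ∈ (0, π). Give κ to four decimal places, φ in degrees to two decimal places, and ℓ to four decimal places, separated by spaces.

0.5633 243.51 3.7921

ρ = √(x²+y²) = √(-1.216² + -2.440²) = 2.72622
φ = atan2(y, x) mod 360° = atan2(-2.440, -1.216) = 243.5101°
|p|² = ρ² + z² = 2.72622² + 1.499² = 9.67926
κ = 2ρ / |p|² = 2×2.72622 / 9.67926 = 0.56331
θ = 2·atan2(ρ, z) = 2·atan2(2.72622, 1.499) = 2.13614 rad
ℓ = θ/κ = 2.13614/0.56331 = 3.79212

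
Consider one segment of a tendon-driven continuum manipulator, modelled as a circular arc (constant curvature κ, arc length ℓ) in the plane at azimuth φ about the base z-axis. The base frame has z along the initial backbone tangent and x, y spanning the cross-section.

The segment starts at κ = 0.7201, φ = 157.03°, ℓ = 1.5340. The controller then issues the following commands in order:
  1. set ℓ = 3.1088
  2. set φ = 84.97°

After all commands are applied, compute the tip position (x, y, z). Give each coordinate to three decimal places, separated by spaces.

initial: κ=0.7201, φ=157.03°, ℓ=1.5340
cmd 1: set ℓ=3.1088 → (κ,φ,ℓ)=(0.7201,157.03°,3.1088) → tip=(-2.0704,0.8776,1.0903)
cmd 2: set φ=84.97° → (κ,φ,ℓ)=(0.7201,84.97°,3.1088) → tip=(0.1972,2.2401,1.0903)

0.197 2.240 1.090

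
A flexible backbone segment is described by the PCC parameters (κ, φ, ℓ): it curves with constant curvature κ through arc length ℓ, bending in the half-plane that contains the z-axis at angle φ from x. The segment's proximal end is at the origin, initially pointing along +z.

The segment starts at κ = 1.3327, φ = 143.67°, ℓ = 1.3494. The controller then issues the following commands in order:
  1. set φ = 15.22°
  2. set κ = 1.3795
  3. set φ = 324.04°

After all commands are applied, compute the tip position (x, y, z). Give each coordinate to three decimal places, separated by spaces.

0.755 -0.548 0.694

initial: κ=1.3327, φ=143.67°, ℓ=1.3494
cmd 1: set φ=15.22° → (κ,φ,ℓ)=(1.3327,15.22°,1.3494) → tip=(0.8874,0.2414,0.7310)
cmd 2: set κ=1.3795 → (κ,φ,ℓ)=(1.3795,15.22°,1.3494) → tip=(0.9000,0.2449,0.6945)
cmd 3: set φ=324.04° → (κ,φ,ℓ)=(1.3795,324.04°,1.3494) → tip=(0.7549,-0.5477,0.6945)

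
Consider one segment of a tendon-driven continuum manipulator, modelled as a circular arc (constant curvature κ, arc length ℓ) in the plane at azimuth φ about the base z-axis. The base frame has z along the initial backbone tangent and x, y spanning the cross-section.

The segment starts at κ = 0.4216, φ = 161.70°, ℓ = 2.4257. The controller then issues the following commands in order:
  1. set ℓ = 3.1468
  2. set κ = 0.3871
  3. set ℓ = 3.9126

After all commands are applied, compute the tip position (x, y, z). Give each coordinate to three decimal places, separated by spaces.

-2.315 0.766 2.579

initial: κ=0.4216, φ=161.70°, ℓ=2.4257
cmd 1: set ℓ=3.1468 → (κ,φ,ℓ)=(0.4216,161.70°,3.1468) → tip=(-1.7077,0.5648,2.3016)
cmd 2: set κ=0.3871 → (κ,φ,ℓ)=(0.3871,161.70°,3.1468) → tip=(-1.6055,0.5310,2.4243)
cmd 3: set ℓ=3.9126 → (κ,φ,ℓ)=(0.3871,161.70°,3.9126) → tip=(-2.3148,0.7656,2.5792)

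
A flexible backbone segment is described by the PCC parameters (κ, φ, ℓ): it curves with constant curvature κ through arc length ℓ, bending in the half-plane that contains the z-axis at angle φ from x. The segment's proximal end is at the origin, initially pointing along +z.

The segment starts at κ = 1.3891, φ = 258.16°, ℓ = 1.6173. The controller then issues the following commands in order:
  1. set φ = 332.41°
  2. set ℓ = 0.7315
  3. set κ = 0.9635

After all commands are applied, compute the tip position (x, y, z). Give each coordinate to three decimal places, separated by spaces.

initial: κ=1.3891, φ=258.16°, ℓ=1.6173
cmd 1: set φ=332.41° → (κ,φ,ℓ)=(1.3891,332.41°,1.6173) → tip=(1.0371,-0.5420,0.5617)
cmd 2: set ℓ=0.7315 → (κ,φ,ℓ)=(1.3891,332.41°,0.7315) → tip=(0.3020,-0.1578,0.6120)
cmd 3: set κ=0.9635 → (κ,φ,ℓ)=(0.9635,332.41°,0.7315) → tip=(0.2192,-0.1145,0.6724)

0.219 -0.115 0.672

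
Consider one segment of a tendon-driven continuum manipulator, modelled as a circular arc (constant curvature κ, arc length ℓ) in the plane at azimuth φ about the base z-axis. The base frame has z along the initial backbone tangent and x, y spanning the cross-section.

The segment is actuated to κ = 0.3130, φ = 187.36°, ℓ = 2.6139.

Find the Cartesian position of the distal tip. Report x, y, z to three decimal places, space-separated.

-1.003 -0.130 2.332

θ = κ·ℓ = 0.3130 × 2.6139 = 0.81815 rad
ρ = (1 − cos θ)/κ = (1 − 0.68357)/0.3130 = 1.01095
z = sin θ / κ = 0.72988/0.3130 = 2.33189
x = ρ cos φ = 1.01095 × cos(187.36°) = -1.00262
y = ρ sin φ = 1.01095 × sin(187.36°) = -0.12951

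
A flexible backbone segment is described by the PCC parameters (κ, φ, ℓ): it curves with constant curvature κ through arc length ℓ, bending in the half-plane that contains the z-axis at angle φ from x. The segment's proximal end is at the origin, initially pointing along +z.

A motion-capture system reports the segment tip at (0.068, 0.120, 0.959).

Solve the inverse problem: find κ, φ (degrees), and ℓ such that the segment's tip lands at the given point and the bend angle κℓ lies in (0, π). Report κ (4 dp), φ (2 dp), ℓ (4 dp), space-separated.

0.2939 60.46 0.9722

ρ = √(x²+y²) = √(0.068² + 0.120²) = 0.13793
φ = atan2(y, x) mod 360° = atan2(0.120, 0.068) = 60.4612°
|p|² = ρ² + z² = 0.13793² + 0.959² = 0.93871
κ = 2ρ / |p|² = 2×0.13793 / 0.93871 = 0.29387
θ = 2·atan2(ρ, z) = 2·atan2(0.13793, 0.959) = 0.28569 rad
ℓ = θ/κ = 0.28569/0.29387 = 0.97217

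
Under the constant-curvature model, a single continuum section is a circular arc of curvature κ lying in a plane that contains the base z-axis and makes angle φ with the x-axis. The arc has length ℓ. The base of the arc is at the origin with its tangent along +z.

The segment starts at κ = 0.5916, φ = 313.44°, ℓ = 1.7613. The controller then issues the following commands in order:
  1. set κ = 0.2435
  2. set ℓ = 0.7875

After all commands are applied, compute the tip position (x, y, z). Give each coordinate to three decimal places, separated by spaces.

0.052 -0.055 0.783

initial: κ=0.5916, φ=313.44°, ℓ=1.7613
cmd 1: set κ=0.2435 → (κ,φ,ℓ)=(0.2435,313.44°,1.7613) → tip=(0.2557,-0.2701,1.7078)
cmd 2: set ℓ=0.7875 → (κ,φ,ℓ)=(0.2435,313.44°,0.7875) → tip=(0.0518,-0.0547,0.7827)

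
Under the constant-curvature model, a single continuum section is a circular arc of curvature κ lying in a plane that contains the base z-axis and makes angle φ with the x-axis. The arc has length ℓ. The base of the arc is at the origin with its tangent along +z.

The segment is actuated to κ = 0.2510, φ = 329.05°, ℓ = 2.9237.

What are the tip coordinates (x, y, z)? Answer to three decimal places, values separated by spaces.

0.879 -0.527 2.668

θ = κ·ℓ = 0.2510 × 2.9237 = 0.73385 rad
ρ = (1 − cos θ)/κ = (1 − 0.74260)/0.2510 = 1.02549
z = sin θ / κ = 0.66973/0.2510 = 2.66826
x = ρ cos φ = 1.02549 × cos(329.05°) = 0.87948
y = ρ sin φ = 1.02549 × sin(329.05°) = -0.52740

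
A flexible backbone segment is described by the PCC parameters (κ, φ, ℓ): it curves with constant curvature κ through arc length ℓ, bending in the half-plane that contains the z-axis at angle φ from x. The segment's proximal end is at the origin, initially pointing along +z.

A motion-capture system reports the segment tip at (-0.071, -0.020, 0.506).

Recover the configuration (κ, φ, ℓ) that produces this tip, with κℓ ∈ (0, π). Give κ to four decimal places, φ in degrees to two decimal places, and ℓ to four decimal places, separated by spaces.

ρ = √(x²+y²) = √(-0.071² + -0.020²) = 0.07376
φ = atan2(y, x) mod 360° = atan2(-0.020, -0.071) = 195.7320°
|p|² = ρ² + z² = 0.07376² + 0.506² = 0.26148
κ = 2ρ / |p|² = 2×0.07376 / 0.26148 = 0.56420
θ = 2·atan2(ρ, z) = 2·atan2(0.07376, 0.506) = 0.28951 rad
ℓ = θ/κ = 0.28951/0.56420 = 0.51314

0.5642 195.73 0.5131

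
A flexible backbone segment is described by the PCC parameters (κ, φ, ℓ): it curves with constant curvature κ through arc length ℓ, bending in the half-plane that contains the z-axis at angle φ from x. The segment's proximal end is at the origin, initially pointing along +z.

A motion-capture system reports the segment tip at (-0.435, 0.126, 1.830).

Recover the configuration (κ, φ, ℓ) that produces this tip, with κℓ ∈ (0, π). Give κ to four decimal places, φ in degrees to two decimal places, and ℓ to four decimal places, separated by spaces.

ρ = √(x²+y²) = √(-0.435² + 0.126²) = 0.45288
φ = atan2(y, x) mod 360° = atan2(0.126, -0.435) = 163.8461°
|p|² = ρ² + z² = 0.45288² + 1.830² = 3.55400
κ = 2ρ / |p|² = 2×0.45288 / 3.55400 = 0.25486
θ = 2·atan2(ρ, z) = 2·atan2(0.45288, 1.830) = 0.48520 rad
ℓ = θ/κ = 0.48520/0.25486 = 1.90383

0.2549 163.85 1.9038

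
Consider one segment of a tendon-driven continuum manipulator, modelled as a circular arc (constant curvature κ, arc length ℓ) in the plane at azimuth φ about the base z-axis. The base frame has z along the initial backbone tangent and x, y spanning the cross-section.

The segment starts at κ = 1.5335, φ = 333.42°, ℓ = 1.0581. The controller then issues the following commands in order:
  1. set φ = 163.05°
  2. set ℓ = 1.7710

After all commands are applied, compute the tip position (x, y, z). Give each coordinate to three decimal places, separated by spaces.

-1.192 0.363 0.269

initial: κ=1.5335, φ=333.42°, ℓ=1.0581
cmd 1: set φ=163.05° → (κ,φ,ℓ)=(1.5335,163.05°,1.0581) → tip=(-0.6561,0.2000,0.6512)
cmd 2: set ℓ=1.7710 → (κ,φ,ℓ)=(1.5335,163.05°,1.7710) → tip=(-1.1919,0.3633,0.2693)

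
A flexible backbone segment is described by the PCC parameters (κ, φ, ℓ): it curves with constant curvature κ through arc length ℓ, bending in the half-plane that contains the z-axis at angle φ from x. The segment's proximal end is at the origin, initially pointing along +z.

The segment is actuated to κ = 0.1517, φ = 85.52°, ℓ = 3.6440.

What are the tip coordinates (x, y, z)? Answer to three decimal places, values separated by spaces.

θ = κ·ℓ = 0.1517 × 3.6440 = 0.55279 rad
ρ = (1 − cos θ)/κ = (1 − 0.85106)/0.1517 = 0.98180
z = sin θ / κ = 0.52507/0.1517 = 3.46122
x = ρ cos φ = 0.98180 × cos(85.52°) = 0.07669
y = ρ sin φ = 0.98180 × sin(85.52°) = 0.97880

0.077 0.979 3.461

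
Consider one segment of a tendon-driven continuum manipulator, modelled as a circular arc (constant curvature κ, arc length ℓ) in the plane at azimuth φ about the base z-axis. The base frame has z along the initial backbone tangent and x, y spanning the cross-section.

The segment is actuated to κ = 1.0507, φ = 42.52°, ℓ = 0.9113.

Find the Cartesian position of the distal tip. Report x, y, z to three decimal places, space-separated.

θ = κ·ℓ = 1.0507 × 0.9113 = 0.95750 rad
ρ = (1 − cos θ)/κ = (1 − 0.57556)/1.0507 = 0.40396
z = sin θ / κ = 0.81776/1.0507 = 0.77830
x = ρ cos φ = 0.40396 × cos(42.52°) = 0.29773
y = ρ sin φ = 0.40396 × sin(42.52°) = 0.27301

0.298 0.273 0.778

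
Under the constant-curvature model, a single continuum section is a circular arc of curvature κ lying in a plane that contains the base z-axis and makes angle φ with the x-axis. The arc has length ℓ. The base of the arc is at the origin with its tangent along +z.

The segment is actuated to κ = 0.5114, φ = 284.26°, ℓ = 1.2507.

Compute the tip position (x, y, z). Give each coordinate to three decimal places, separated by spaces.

0.095 -0.375 1.167

θ = κ·ℓ = 0.5114 × 1.2507 = 0.63961 rad
ρ = (1 − cos θ)/κ = (1 − 0.80233)/0.5114 = 0.38653
z = sin θ / κ = 0.59688/0.5114 = 1.16715
x = ρ cos φ = 0.38653 × cos(284.26°) = 0.09521
y = ρ sin φ = 0.38653 × sin(284.26°) = -0.37462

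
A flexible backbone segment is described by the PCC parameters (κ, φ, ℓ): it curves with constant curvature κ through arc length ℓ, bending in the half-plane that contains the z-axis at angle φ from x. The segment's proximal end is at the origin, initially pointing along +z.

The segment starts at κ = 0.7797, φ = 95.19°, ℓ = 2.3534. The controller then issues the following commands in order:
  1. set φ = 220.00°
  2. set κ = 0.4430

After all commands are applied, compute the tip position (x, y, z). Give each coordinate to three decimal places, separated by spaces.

-0.858 -0.720 1.950

initial: κ=0.7797, φ=95.19°, ℓ=2.3534
cmd 1: set φ=220.00° → (κ,φ,ℓ)=(0.7797,220.00°,2.3534) → tip=(-1.2390,-1.0396,1.2381)
cmd 2: set κ=0.4430 → (κ,φ,ℓ)=(0.4430,220.00°,2.3534) → tip=(-0.8577,-0.7197,1.9497)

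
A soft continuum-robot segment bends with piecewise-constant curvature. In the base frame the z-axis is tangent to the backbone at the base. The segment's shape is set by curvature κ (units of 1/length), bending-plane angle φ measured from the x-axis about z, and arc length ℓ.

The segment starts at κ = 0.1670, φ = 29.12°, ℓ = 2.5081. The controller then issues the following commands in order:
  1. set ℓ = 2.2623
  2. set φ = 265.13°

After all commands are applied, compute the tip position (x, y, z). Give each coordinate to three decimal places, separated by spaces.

initial: κ=0.1670, φ=29.12°, ℓ=2.5081
cmd 1: set ℓ=2.2623 → (κ,φ,ℓ)=(0.1670,29.12°,2.2623) → tip=(0.3689,0.2055,2.2089)
cmd 2: set φ=265.13° → (κ,φ,ℓ)=(0.1670,265.13°,2.2623) → tip=(-0.0359,-0.4208,2.2089)

-0.036 -0.421 2.209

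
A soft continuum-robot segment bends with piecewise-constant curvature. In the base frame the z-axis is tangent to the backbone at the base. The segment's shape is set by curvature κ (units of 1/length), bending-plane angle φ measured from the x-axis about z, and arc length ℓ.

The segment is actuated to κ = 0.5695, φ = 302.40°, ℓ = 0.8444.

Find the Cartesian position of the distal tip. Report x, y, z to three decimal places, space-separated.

θ = κ·ℓ = 0.5695 × 0.8444 = 0.48089 rad
ρ = (1 − cos θ)/κ = (1 − 0.88659)/0.5695 = 0.19915
z = sin θ / κ = 0.46256/0.5695 = 0.81223
x = ρ cos φ = 0.19915 × cos(302.40°) = 0.10671
y = ρ sin φ = 0.19915 × sin(302.40°) = -0.16815

0.107 -0.168 0.812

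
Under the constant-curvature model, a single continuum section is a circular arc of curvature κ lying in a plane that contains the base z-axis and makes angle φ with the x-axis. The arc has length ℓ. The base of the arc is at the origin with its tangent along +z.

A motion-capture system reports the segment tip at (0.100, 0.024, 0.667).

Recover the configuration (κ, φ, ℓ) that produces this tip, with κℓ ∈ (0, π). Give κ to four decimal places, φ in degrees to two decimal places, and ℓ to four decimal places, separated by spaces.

ρ = √(x²+y²) = √(0.100² + 0.024²) = 0.10284
φ = atan2(y, x) mod 360° = atan2(0.024, 0.100) = 13.4957°
|p|² = ρ² + z² = 0.10284² + 0.667² = 0.45547
κ = 2ρ / |p|² = 2×0.10284 / 0.45547 = 0.45158
θ = 2·atan2(ρ, z) = 2·atan2(0.10284, 0.667) = 0.30596 rad
ℓ = θ/κ = 0.30596/0.45158 = 0.67752

0.4516 13.50 0.6775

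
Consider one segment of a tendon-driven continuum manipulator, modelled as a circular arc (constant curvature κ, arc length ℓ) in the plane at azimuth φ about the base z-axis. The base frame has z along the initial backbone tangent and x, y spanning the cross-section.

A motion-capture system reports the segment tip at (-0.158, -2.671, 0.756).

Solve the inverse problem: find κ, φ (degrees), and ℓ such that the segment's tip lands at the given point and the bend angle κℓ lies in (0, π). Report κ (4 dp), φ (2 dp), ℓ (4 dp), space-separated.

ρ = √(x²+y²) = √(-0.158² + -2.671²) = 2.67567
φ = atan2(y, x) mod 360° = atan2(-2.671, -0.158) = 266.6147°
|p|² = ρ² + z² = 2.67567² + 0.756² = 7.73074
κ = 2ρ / |p|² = 2×2.67567 / 7.73074 = 0.69222
θ = 2·atan2(ρ, z) = 2·atan2(2.67567, 0.756) = 2.59086 rad
ℓ = θ/κ = 2.59086/0.69222 = 3.74285

0.6922 266.61 3.7428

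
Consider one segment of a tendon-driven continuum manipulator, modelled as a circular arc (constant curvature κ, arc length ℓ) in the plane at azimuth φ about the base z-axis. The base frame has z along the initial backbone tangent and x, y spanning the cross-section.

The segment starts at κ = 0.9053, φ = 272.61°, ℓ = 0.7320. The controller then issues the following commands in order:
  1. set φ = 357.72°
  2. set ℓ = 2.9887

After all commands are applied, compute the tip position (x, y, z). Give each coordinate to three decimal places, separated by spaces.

2.104 -0.084 0.466

initial: κ=0.9053, φ=272.61°, ℓ=0.7320
cmd 1: set φ=357.72° → (κ,φ,ℓ)=(0.9053,357.72°,0.7320) → tip=(0.2336,-0.0093,0.6796)
cmd 2: set ℓ=2.9887 → (κ,φ,ℓ)=(0.9053,357.72°,2.9887) → tip=(2.1042,-0.0838,0.4664)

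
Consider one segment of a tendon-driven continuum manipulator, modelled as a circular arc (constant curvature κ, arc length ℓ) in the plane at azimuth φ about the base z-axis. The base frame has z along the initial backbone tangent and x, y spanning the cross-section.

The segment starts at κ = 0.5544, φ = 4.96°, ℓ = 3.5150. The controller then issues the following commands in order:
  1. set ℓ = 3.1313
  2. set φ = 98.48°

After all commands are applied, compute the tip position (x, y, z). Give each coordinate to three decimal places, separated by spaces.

initial: κ=0.5544, φ=4.96°, ℓ=3.5150
cmd 1: set ℓ=3.1313 → (κ,φ,ℓ)=(0.5544,4.96°,3.1313) → tip=(2.0925,0.1816,1.7792)
cmd 2: set φ=98.48° → (κ,φ,ℓ)=(0.5544,98.48°,3.1313) → tip=(-0.3097,2.0774,1.7792)

-0.310 2.077 1.779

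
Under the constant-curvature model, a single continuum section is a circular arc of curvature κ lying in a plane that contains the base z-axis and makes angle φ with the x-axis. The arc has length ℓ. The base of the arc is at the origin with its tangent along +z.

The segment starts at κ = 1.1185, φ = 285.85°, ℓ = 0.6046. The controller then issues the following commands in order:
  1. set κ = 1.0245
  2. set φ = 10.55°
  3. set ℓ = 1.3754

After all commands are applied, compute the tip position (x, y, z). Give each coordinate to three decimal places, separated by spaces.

initial: κ=1.1185, φ=285.85°, ℓ=0.6046
cmd 1: set κ=1.0245 → (κ,φ,ℓ)=(1.0245,285.85°,0.6046) → tip=(0.0495,-0.1744,0.5667)
cmd 2: set φ=10.55° → (κ,φ,ℓ)=(1.0245,10.55°,0.6046) → tip=(0.1783,0.0332,0.5667)
cmd 3: set ℓ=1.3754 → (κ,φ,ℓ)=(1.0245,10.55°,1.3754) → tip=(0.8051,0.1499,0.9634)

0.805 0.150 0.963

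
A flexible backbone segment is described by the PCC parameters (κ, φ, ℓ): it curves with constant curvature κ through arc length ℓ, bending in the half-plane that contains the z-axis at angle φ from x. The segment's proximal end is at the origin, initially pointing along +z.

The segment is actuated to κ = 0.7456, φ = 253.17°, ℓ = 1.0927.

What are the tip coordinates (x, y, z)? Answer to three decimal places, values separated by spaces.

θ = κ·ℓ = 0.7456 × 1.0927 = 0.81472 rad
ρ = (1 − cos θ)/κ = (1 − 0.68607)/0.7456 = 0.42104
z = sin θ / κ = 0.72753/0.7456 = 0.97577
x = ρ cos φ = 0.42104 × cos(253.17°) = -0.12190
y = ρ sin φ = 0.42104 × sin(253.17°) = -0.40300

-0.122 -0.403 0.976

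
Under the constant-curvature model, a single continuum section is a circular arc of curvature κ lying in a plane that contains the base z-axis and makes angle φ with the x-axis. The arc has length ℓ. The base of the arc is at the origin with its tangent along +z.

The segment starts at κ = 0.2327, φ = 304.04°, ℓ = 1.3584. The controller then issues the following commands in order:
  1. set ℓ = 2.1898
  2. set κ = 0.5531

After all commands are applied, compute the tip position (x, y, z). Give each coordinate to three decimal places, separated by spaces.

0.656 -0.971 1.692

initial: κ=0.2327, φ=304.04°, ℓ=1.3584
cmd 1: set ℓ=2.1898 → (κ,φ,ℓ)=(0.2327,304.04°,2.1898) → tip=(0.3056,-0.4524,2.0963)
cmd 2: set κ=0.5531 → (κ,φ,ℓ)=(0.5531,304.04°,2.1898) → tip=(0.6559,-0.9709,1.6923)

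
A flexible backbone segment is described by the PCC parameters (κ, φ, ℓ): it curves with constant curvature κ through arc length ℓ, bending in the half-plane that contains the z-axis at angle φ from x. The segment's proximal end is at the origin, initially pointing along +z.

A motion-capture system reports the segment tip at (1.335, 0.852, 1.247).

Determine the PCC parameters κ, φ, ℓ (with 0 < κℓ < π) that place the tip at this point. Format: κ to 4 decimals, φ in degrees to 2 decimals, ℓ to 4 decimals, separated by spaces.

ρ = √(x²+y²) = √(1.335² + 0.852²) = 1.58371
φ = atan2(y, x) mod 360° = atan2(0.852, 1.335) = 32.5461°
|p|² = ρ² + z² = 1.58371² + 1.247² = 4.06314
κ = 2ρ / |p|² = 2×1.58371 / 4.06314 = 0.77955
θ = 2·atan2(ρ, z) = 2·atan2(1.58371, 1.247) = 1.80758 rad
ℓ = θ/κ = 1.80758/0.77955 = 2.31875

0.7795 32.55 2.3188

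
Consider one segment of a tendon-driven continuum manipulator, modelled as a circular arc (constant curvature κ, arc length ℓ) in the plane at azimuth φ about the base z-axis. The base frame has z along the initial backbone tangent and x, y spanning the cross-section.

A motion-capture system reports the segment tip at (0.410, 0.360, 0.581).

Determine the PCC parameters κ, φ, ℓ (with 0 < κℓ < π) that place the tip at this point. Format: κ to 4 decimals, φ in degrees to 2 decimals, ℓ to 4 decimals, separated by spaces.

1.7178 41.28 0.8779

ρ = √(x²+y²) = √(0.410² + 0.360²) = 0.54562
φ = atan2(y, x) mod 360° = atan2(0.360, 0.410) = 41.2847°
|p|² = ρ² + z² = 0.54562² + 0.581² = 0.63526
κ = 2ρ / |p|² = 2×0.54562 / 0.63526 = 1.71778
θ = 2·atan2(ρ, z) = 2·atan2(0.54562, 0.581) = 1.50801 rad
ℓ = θ/κ = 1.50801/1.71778 = 0.87788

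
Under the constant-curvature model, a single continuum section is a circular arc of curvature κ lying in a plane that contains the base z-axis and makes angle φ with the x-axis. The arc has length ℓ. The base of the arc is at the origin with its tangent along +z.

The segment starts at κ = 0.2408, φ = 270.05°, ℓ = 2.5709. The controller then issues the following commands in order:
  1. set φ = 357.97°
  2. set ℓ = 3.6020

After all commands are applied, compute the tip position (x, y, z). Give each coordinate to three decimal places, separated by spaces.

initial: κ=0.2408, φ=270.05°, ℓ=2.5709
cmd 1: set φ=357.97° → (κ,φ,ℓ)=(0.2408,357.97°,2.5709) → tip=(0.7702,-0.0273,2.4098)
cmd 2: set ℓ=3.6020 → (κ,φ,ℓ)=(0.2408,357.97°,3.6020) → tip=(1.4657,-0.0520,3.1670)

1.466 -0.052 3.167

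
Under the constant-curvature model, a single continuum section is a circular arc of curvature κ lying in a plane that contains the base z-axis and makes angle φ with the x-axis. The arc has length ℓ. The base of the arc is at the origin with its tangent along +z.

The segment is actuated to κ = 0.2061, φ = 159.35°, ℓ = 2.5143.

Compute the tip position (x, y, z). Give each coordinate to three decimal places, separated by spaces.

θ = κ·ℓ = 0.2061 × 2.5143 = 0.51820 rad
ρ = (1 − cos θ)/κ = (1 − 0.86871)/0.2061 = 0.63700
z = sin θ / κ = 0.49531/0.2061 = 2.40327
x = ρ cos φ = 0.63700 × cos(159.35°) = -0.59608
y = ρ sin φ = 0.63700 × sin(159.35°) = 0.22464

-0.596 0.225 2.403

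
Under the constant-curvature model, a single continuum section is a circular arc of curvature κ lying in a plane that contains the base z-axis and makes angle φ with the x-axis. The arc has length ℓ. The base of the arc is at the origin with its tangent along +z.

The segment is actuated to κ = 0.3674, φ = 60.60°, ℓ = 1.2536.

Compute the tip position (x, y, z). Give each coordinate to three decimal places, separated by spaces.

0.139 0.247 1.210

θ = κ·ℓ = 0.3674 × 1.2536 = 0.46057 rad
ρ = (1 − cos θ)/κ = (1 − 0.89580)/0.3674 = 0.28362
z = sin θ / κ = 0.44446/0.3674 = 1.20975
x = ρ cos φ = 0.28362 × cos(60.60°) = 0.13923
y = ρ sin φ = 0.28362 × sin(60.60°) = 0.24709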